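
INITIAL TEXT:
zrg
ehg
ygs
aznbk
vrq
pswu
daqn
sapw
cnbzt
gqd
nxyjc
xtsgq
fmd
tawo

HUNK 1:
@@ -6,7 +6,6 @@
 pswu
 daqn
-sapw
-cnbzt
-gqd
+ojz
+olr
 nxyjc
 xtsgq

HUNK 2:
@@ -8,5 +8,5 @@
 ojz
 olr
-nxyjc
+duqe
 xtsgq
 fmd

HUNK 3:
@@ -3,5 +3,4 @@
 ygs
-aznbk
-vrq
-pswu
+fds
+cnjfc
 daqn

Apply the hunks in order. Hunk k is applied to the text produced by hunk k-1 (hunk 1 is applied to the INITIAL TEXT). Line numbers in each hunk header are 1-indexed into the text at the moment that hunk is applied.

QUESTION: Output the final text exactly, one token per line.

Hunk 1: at line 6 remove [sapw,cnbzt,gqd] add [ojz,olr] -> 13 lines: zrg ehg ygs aznbk vrq pswu daqn ojz olr nxyjc xtsgq fmd tawo
Hunk 2: at line 8 remove [nxyjc] add [duqe] -> 13 lines: zrg ehg ygs aznbk vrq pswu daqn ojz olr duqe xtsgq fmd tawo
Hunk 3: at line 3 remove [aznbk,vrq,pswu] add [fds,cnjfc] -> 12 lines: zrg ehg ygs fds cnjfc daqn ojz olr duqe xtsgq fmd tawo

Answer: zrg
ehg
ygs
fds
cnjfc
daqn
ojz
olr
duqe
xtsgq
fmd
tawo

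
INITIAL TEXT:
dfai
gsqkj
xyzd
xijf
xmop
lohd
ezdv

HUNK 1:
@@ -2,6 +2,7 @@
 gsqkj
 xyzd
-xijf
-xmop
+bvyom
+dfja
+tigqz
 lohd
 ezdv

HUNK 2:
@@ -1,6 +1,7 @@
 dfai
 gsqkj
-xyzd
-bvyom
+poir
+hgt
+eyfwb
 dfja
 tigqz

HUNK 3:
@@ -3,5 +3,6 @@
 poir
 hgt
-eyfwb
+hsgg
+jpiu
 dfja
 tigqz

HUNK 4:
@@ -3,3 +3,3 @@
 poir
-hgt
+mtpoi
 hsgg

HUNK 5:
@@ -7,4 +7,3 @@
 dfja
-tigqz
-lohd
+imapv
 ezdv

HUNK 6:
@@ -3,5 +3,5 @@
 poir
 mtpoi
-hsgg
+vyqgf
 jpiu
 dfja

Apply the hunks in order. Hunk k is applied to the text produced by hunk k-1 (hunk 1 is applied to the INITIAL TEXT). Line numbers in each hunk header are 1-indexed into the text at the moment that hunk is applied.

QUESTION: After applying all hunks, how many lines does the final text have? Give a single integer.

Hunk 1: at line 2 remove [xijf,xmop] add [bvyom,dfja,tigqz] -> 8 lines: dfai gsqkj xyzd bvyom dfja tigqz lohd ezdv
Hunk 2: at line 1 remove [xyzd,bvyom] add [poir,hgt,eyfwb] -> 9 lines: dfai gsqkj poir hgt eyfwb dfja tigqz lohd ezdv
Hunk 3: at line 3 remove [eyfwb] add [hsgg,jpiu] -> 10 lines: dfai gsqkj poir hgt hsgg jpiu dfja tigqz lohd ezdv
Hunk 4: at line 3 remove [hgt] add [mtpoi] -> 10 lines: dfai gsqkj poir mtpoi hsgg jpiu dfja tigqz lohd ezdv
Hunk 5: at line 7 remove [tigqz,lohd] add [imapv] -> 9 lines: dfai gsqkj poir mtpoi hsgg jpiu dfja imapv ezdv
Hunk 6: at line 3 remove [hsgg] add [vyqgf] -> 9 lines: dfai gsqkj poir mtpoi vyqgf jpiu dfja imapv ezdv
Final line count: 9

Answer: 9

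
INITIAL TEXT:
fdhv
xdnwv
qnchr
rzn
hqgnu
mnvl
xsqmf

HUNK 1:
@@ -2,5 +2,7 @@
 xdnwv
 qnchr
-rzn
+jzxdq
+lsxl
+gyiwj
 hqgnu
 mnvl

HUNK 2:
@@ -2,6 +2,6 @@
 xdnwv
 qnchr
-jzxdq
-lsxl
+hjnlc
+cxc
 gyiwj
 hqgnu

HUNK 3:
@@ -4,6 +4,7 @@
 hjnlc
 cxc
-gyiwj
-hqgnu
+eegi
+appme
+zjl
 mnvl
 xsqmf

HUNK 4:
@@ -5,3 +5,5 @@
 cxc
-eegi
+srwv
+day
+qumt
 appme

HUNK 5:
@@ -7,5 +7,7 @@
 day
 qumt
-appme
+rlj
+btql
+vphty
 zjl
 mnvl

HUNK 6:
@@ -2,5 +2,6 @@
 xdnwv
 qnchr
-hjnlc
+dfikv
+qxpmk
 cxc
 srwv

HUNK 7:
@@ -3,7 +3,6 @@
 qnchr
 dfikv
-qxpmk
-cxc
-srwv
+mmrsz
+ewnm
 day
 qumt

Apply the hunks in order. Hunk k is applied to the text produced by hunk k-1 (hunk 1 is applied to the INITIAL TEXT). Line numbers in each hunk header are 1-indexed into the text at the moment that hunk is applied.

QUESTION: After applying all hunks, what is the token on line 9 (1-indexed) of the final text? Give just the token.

Hunk 1: at line 2 remove [rzn] add [jzxdq,lsxl,gyiwj] -> 9 lines: fdhv xdnwv qnchr jzxdq lsxl gyiwj hqgnu mnvl xsqmf
Hunk 2: at line 2 remove [jzxdq,lsxl] add [hjnlc,cxc] -> 9 lines: fdhv xdnwv qnchr hjnlc cxc gyiwj hqgnu mnvl xsqmf
Hunk 3: at line 4 remove [gyiwj,hqgnu] add [eegi,appme,zjl] -> 10 lines: fdhv xdnwv qnchr hjnlc cxc eegi appme zjl mnvl xsqmf
Hunk 4: at line 5 remove [eegi] add [srwv,day,qumt] -> 12 lines: fdhv xdnwv qnchr hjnlc cxc srwv day qumt appme zjl mnvl xsqmf
Hunk 5: at line 7 remove [appme] add [rlj,btql,vphty] -> 14 lines: fdhv xdnwv qnchr hjnlc cxc srwv day qumt rlj btql vphty zjl mnvl xsqmf
Hunk 6: at line 2 remove [hjnlc] add [dfikv,qxpmk] -> 15 lines: fdhv xdnwv qnchr dfikv qxpmk cxc srwv day qumt rlj btql vphty zjl mnvl xsqmf
Hunk 7: at line 3 remove [qxpmk,cxc,srwv] add [mmrsz,ewnm] -> 14 lines: fdhv xdnwv qnchr dfikv mmrsz ewnm day qumt rlj btql vphty zjl mnvl xsqmf
Final line 9: rlj

Answer: rlj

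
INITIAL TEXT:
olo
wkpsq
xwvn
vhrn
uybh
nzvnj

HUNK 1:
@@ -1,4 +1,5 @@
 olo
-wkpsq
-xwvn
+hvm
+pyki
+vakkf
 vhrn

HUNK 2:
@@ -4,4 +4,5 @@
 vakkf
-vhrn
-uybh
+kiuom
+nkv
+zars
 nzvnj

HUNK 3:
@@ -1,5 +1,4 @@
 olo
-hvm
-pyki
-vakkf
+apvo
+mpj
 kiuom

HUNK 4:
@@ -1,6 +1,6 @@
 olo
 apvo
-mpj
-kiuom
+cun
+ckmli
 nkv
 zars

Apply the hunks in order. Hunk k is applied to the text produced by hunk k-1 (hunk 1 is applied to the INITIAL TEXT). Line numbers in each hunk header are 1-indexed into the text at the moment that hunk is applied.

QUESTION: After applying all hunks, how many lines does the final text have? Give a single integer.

Hunk 1: at line 1 remove [wkpsq,xwvn] add [hvm,pyki,vakkf] -> 7 lines: olo hvm pyki vakkf vhrn uybh nzvnj
Hunk 2: at line 4 remove [vhrn,uybh] add [kiuom,nkv,zars] -> 8 lines: olo hvm pyki vakkf kiuom nkv zars nzvnj
Hunk 3: at line 1 remove [hvm,pyki,vakkf] add [apvo,mpj] -> 7 lines: olo apvo mpj kiuom nkv zars nzvnj
Hunk 4: at line 1 remove [mpj,kiuom] add [cun,ckmli] -> 7 lines: olo apvo cun ckmli nkv zars nzvnj
Final line count: 7

Answer: 7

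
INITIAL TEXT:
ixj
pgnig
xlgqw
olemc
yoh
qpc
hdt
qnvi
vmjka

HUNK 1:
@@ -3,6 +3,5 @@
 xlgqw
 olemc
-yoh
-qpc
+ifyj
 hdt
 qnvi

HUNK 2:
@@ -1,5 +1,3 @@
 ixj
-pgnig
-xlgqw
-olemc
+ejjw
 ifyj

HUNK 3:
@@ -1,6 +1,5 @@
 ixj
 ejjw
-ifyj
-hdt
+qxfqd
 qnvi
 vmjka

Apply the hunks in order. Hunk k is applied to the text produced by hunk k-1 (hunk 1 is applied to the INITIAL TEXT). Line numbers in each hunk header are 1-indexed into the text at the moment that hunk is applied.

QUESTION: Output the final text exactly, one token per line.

Answer: ixj
ejjw
qxfqd
qnvi
vmjka

Derivation:
Hunk 1: at line 3 remove [yoh,qpc] add [ifyj] -> 8 lines: ixj pgnig xlgqw olemc ifyj hdt qnvi vmjka
Hunk 2: at line 1 remove [pgnig,xlgqw,olemc] add [ejjw] -> 6 lines: ixj ejjw ifyj hdt qnvi vmjka
Hunk 3: at line 1 remove [ifyj,hdt] add [qxfqd] -> 5 lines: ixj ejjw qxfqd qnvi vmjka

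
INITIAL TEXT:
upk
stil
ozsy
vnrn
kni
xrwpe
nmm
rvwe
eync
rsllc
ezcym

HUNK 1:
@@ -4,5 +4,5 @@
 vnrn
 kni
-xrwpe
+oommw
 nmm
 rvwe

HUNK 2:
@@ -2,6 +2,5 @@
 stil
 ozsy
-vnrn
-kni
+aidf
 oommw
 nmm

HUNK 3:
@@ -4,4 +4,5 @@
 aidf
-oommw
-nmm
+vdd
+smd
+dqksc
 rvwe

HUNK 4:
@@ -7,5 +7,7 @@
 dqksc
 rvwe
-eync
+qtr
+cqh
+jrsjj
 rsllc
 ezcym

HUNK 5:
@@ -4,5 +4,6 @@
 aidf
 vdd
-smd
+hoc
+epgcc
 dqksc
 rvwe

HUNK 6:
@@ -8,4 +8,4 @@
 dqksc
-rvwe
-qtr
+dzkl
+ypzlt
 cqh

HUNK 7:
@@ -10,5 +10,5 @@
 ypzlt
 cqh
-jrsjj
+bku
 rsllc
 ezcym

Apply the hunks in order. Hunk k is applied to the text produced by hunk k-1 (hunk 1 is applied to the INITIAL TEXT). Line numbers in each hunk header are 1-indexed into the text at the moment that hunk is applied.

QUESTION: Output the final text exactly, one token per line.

Answer: upk
stil
ozsy
aidf
vdd
hoc
epgcc
dqksc
dzkl
ypzlt
cqh
bku
rsllc
ezcym

Derivation:
Hunk 1: at line 4 remove [xrwpe] add [oommw] -> 11 lines: upk stil ozsy vnrn kni oommw nmm rvwe eync rsllc ezcym
Hunk 2: at line 2 remove [vnrn,kni] add [aidf] -> 10 lines: upk stil ozsy aidf oommw nmm rvwe eync rsllc ezcym
Hunk 3: at line 4 remove [oommw,nmm] add [vdd,smd,dqksc] -> 11 lines: upk stil ozsy aidf vdd smd dqksc rvwe eync rsllc ezcym
Hunk 4: at line 7 remove [eync] add [qtr,cqh,jrsjj] -> 13 lines: upk stil ozsy aidf vdd smd dqksc rvwe qtr cqh jrsjj rsllc ezcym
Hunk 5: at line 4 remove [smd] add [hoc,epgcc] -> 14 lines: upk stil ozsy aidf vdd hoc epgcc dqksc rvwe qtr cqh jrsjj rsllc ezcym
Hunk 6: at line 8 remove [rvwe,qtr] add [dzkl,ypzlt] -> 14 lines: upk stil ozsy aidf vdd hoc epgcc dqksc dzkl ypzlt cqh jrsjj rsllc ezcym
Hunk 7: at line 10 remove [jrsjj] add [bku] -> 14 lines: upk stil ozsy aidf vdd hoc epgcc dqksc dzkl ypzlt cqh bku rsllc ezcym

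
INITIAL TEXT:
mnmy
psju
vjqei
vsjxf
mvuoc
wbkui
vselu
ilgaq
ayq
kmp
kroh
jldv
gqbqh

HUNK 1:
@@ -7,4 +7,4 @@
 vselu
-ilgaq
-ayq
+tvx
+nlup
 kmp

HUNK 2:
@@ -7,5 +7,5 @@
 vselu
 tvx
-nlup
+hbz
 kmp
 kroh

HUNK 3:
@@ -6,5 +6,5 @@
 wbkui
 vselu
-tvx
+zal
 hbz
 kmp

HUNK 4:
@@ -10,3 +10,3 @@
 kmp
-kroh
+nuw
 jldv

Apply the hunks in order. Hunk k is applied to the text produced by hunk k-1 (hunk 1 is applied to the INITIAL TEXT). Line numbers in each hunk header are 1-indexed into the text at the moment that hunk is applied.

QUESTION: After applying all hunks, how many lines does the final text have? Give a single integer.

Answer: 13

Derivation:
Hunk 1: at line 7 remove [ilgaq,ayq] add [tvx,nlup] -> 13 lines: mnmy psju vjqei vsjxf mvuoc wbkui vselu tvx nlup kmp kroh jldv gqbqh
Hunk 2: at line 7 remove [nlup] add [hbz] -> 13 lines: mnmy psju vjqei vsjxf mvuoc wbkui vselu tvx hbz kmp kroh jldv gqbqh
Hunk 3: at line 6 remove [tvx] add [zal] -> 13 lines: mnmy psju vjqei vsjxf mvuoc wbkui vselu zal hbz kmp kroh jldv gqbqh
Hunk 4: at line 10 remove [kroh] add [nuw] -> 13 lines: mnmy psju vjqei vsjxf mvuoc wbkui vselu zal hbz kmp nuw jldv gqbqh
Final line count: 13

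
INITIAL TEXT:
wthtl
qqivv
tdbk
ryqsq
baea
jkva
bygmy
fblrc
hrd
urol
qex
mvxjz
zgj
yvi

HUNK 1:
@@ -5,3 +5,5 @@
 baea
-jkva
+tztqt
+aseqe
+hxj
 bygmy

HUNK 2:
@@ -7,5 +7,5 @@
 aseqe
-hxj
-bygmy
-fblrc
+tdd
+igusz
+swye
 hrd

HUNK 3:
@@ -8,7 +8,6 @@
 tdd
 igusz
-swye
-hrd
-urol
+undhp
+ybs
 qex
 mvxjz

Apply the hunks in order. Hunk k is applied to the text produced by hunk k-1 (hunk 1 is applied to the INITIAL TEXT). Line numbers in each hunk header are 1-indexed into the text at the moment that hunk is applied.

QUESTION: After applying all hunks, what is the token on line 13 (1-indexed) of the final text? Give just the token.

Hunk 1: at line 5 remove [jkva] add [tztqt,aseqe,hxj] -> 16 lines: wthtl qqivv tdbk ryqsq baea tztqt aseqe hxj bygmy fblrc hrd urol qex mvxjz zgj yvi
Hunk 2: at line 7 remove [hxj,bygmy,fblrc] add [tdd,igusz,swye] -> 16 lines: wthtl qqivv tdbk ryqsq baea tztqt aseqe tdd igusz swye hrd urol qex mvxjz zgj yvi
Hunk 3: at line 8 remove [swye,hrd,urol] add [undhp,ybs] -> 15 lines: wthtl qqivv tdbk ryqsq baea tztqt aseqe tdd igusz undhp ybs qex mvxjz zgj yvi
Final line 13: mvxjz

Answer: mvxjz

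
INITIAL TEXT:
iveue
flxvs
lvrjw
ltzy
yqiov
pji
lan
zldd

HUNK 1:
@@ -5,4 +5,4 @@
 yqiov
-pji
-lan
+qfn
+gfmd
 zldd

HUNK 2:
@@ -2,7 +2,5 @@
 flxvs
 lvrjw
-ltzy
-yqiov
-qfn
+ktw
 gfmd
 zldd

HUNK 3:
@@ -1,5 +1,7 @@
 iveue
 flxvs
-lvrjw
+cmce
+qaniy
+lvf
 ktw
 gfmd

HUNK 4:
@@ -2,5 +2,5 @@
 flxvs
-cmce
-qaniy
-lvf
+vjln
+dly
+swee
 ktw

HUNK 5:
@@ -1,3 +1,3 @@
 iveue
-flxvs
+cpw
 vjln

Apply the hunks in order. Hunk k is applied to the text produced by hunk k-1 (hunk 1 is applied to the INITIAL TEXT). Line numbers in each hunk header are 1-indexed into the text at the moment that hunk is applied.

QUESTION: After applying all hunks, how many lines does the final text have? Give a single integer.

Hunk 1: at line 5 remove [pji,lan] add [qfn,gfmd] -> 8 lines: iveue flxvs lvrjw ltzy yqiov qfn gfmd zldd
Hunk 2: at line 2 remove [ltzy,yqiov,qfn] add [ktw] -> 6 lines: iveue flxvs lvrjw ktw gfmd zldd
Hunk 3: at line 1 remove [lvrjw] add [cmce,qaniy,lvf] -> 8 lines: iveue flxvs cmce qaniy lvf ktw gfmd zldd
Hunk 4: at line 2 remove [cmce,qaniy,lvf] add [vjln,dly,swee] -> 8 lines: iveue flxvs vjln dly swee ktw gfmd zldd
Hunk 5: at line 1 remove [flxvs] add [cpw] -> 8 lines: iveue cpw vjln dly swee ktw gfmd zldd
Final line count: 8

Answer: 8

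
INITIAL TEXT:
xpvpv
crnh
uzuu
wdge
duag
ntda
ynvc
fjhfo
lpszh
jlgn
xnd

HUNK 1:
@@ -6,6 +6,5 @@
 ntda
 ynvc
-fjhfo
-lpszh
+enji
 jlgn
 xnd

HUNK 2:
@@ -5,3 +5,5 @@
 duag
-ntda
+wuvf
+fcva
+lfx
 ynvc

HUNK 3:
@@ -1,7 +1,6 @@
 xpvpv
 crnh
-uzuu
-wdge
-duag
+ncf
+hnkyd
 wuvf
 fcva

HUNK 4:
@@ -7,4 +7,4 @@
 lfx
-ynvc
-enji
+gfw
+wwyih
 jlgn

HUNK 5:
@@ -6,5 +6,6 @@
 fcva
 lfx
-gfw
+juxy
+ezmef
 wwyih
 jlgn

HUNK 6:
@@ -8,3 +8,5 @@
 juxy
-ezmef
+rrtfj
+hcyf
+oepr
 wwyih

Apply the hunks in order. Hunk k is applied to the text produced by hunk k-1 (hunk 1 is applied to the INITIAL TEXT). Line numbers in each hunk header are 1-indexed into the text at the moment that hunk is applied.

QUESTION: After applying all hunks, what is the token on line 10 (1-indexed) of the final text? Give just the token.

Answer: hcyf

Derivation:
Hunk 1: at line 6 remove [fjhfo,lpszh] add [enji] -> 10 lines: xpvpv crnh uzuu wdge duag ntda ynvc enji jlgn xnd
Hunk 2: at line 5 remove [ntda] add [wuvf,fcva,lfx] -> 12 lines: xpvpv crnh uzuu wdge duag wuvf fcva lfx ynvc enji jlgn xnd
Hunk 3: at line 1 remove [uzuu,wdge,duag] add [ncf,hnkyd] -> 11 lines: xpvpv crnh ncf hnkyd wuvf fcva lfx ynvc enji jlgn xnd
Hunk 4: at line 7 remove [ynvc,enji] add [gfw,wwyih] -> 11 lines: xpvpv crnh ncf hnkyd wuvf fcva lfx gfw wwyih jlgn xnd
Hunk 5: at line 6 remove [gfw] add [juxy,ezmef] -> 12 lines: xpvpv crnh ncf hnkyd wuvf fcva lfx juxy ezmef wwyih jlgn xnd
Hunk 6: at line 8 remove [ezmef] add [rrtfj,hcyf,oepr] -> 14 lines: xpvpv crnh ncf hnkyd wuvf fcva lfx juxy rrtfj hcyf oepr wwyih jlgn xnd
Final line 10: hcyf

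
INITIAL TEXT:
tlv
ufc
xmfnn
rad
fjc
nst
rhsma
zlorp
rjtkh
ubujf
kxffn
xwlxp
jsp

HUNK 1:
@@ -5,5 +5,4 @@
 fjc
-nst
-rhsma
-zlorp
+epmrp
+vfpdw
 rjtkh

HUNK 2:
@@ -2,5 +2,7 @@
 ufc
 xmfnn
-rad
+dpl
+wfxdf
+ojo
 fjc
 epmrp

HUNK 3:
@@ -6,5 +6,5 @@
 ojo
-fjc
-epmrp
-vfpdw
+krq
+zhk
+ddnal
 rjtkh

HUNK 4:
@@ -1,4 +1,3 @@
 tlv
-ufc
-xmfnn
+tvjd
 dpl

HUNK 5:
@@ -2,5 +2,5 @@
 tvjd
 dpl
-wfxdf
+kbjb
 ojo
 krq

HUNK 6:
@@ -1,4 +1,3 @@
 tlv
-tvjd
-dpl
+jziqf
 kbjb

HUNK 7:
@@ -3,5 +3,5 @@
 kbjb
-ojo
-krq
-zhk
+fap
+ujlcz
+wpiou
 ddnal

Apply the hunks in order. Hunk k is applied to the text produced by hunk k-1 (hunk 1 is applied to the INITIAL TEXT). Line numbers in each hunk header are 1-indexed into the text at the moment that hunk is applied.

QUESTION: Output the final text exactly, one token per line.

Hunk 1: at line 5 remove [nst,rhsma,zlorp] add [epmrp,vfpdw] -> 12 lines: tlv ufc xmfnn rad fjc epmrp vfpdw rjtkh ubujf kxffn xwlxp jsp
Hunk 2: at line 2 remove [rad] add [dpl,wfxdf,ojo] -> 14 lines: tlv ufc xmfnn dpl wfxdf ojo fjc epmrp vfpdw rjtkh ubujf kxffn xwlxp jsp
Hunk 3: at line 6 remove [fjc,epmrp,vfpdw] add [krq,zhk,ddnal] -> 14 lines: tlv ufc xmfnn dpl wfxdf ojo krq zhk ddnal rjtkh ubujf kxffn xwlxp jsp
Hunk 4: at line 1 remove [ufc,xmfnn] add [tvjd] -> 13 lines: tlv tvjd dpl wfxdf ojo krq zhk ddnal rjtkh ubujf kxffn xwlxp jsp
Hunk 5: at line 2 remove [wfxdf] add [kbjb] -> 13 lines: tlv tvjd dpl kbjb ojo krq zhk ddnal rjtkh ubujf kxffn xwlxp jsp
Hunk 6: at line 1 remove [tvjd,dpl] add [jziqf] -> 12 lines: tlv jziqf kbjb ojo krq zhk ddnal rjtkh ubujf kxffn xwlxp jsp
Hunk 7: at line 3 remove [ojo,krq,zhk] add [fap,ujlcz,wpiou] -> 12 lines: tlv jziqf kbjb fap ujlcz wpiou ddnal rjtkh ubujf kxffn xwlxp jsp

Answer: tlv
jziqf
kbjb
fap
ujlcz
wpiou
ddnal
rjtkh
ubujf
kxffn
xwlxp
jsp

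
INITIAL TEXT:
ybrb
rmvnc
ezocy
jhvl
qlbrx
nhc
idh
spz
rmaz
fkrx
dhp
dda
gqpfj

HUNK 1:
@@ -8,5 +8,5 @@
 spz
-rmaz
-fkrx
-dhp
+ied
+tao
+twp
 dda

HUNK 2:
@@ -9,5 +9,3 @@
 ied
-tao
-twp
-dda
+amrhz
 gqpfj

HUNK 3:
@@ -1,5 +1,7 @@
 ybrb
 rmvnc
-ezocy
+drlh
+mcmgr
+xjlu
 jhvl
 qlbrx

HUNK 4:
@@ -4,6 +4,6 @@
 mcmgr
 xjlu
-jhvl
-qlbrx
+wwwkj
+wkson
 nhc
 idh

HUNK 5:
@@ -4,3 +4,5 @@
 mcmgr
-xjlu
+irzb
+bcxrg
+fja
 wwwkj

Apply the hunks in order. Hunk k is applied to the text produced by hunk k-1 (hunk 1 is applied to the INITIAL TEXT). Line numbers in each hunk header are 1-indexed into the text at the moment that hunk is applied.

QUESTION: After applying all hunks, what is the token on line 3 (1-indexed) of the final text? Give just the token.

Answer: drlh

Derivation:
Hunk 1: at line 8 remove [rmaz,fkrx,dhp] add [ied,tao,twp] -> 13 lines: ybrb rmvnc ezocy jhvl qlbrx nhc idh spz ied tao twp dda gqpfj
Hunk 2: at line 9 remove [tao,twp,dda] add [amrhz] -> 11 lines: ybrb rmvnc ezocy jhvl qlbrx nhc idh spz ied amrhz gqpfj
Hunk 3: at line 1 remove [ezocy] add [drlh,mcmgr,xjlu] -> 13 lines: ybrb rmvnc drlh mcmgr xjlu jhvl qlbrx nhc idh spz ied amrhz gqpfj
Hunk 4: at line 4 remove [jhvl,qlbrx] add [wwwkj,wkson] -> 13 lines: ybrb rmvnc drlh mcmgr xjlu wwwkj wkson nhc idh spz ied amrhz gqpfj
Hunk 5: at line 4 remove [xjlu] add [irzb,bcxrg,fja] -> 15 lines: ybrb rmvnc drlh mcmgr irzb bcxrg fja wwwkj wkson nhc idh spz ied amrhz gqpfj
Final line 3: drlh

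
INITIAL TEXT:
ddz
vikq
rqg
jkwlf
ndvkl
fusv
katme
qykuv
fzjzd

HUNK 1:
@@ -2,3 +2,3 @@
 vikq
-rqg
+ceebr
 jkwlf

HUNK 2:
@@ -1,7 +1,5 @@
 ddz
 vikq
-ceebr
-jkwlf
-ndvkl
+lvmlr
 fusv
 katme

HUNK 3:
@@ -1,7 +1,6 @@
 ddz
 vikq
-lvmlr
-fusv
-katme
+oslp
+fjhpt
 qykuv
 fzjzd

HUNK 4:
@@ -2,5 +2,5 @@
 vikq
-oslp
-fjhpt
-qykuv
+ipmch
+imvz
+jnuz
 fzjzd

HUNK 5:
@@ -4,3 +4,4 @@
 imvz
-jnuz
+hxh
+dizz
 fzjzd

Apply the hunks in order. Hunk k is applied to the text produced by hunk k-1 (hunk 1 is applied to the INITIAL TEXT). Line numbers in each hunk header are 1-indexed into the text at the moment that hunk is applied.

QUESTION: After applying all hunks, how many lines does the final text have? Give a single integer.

Answer: 7

Derivation:
Hunk 1: at line 2 remove [rqg] add [ceebr] -> 9 lines: ddz vikq ceebr jkwlf ndvkl fusv katme qykuv fzjzd
Hunk 2: at line 1 remove [ceebr,jkwlf,ndvkl] add [lvmlr] -> 7 lines: ddz vikq lvmlr fusv katme qykuv fzjzd
Hunk 3: at line 1 remove [lvmlr,fusv,katme] add [oslp,fjhpt] -> 6 lines: ddz vikq oslp fjhpt qykuv fzjzd
Hunk 4: at line 2 remove [oslp,fjhpt,qykuv] add [ipmch,imvz,jnuz] -> 6 lines: ddz vikq ipmch imvz jnuz fzjzd
Hunk 5: at line 4 remove [jnuz] add [hxh,dizz] -> 7 lines: ddz vikq ipmch imvz hxh dizz fzjzd
Final line count: 7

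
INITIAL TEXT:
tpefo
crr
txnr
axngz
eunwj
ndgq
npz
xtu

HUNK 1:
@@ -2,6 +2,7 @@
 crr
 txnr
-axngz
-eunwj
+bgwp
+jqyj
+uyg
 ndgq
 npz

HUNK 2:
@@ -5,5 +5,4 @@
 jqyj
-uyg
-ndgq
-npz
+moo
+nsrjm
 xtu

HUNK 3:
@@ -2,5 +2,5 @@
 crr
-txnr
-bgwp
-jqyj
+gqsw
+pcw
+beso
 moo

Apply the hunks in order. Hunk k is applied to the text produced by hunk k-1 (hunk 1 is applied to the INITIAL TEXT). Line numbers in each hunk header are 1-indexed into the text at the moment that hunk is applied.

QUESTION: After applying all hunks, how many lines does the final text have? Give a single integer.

Answer: 8

Derivation:
Hunk 1: at line 2 remove [axngz,eunwj] add [bgwp,jqyj,uyg] -> 9 lines: tpefo crr txnr bgwp jqyj uyg ndgq npz xtu
Hunk 2: at line 5 remove [uyg,ndgq,npz] add [moo,nsrjm] -> 8 lines: tpefo crr txnr bgwp jqyj moo nsrjm xtu
Hunk 3: at line 2 remove [txnr,bgwp,jqyj] add [gqsw,pcw,beso] -> 8 lines: tpefo crr gqsw pcw beso moo nsrjm xtu
Final line count: 8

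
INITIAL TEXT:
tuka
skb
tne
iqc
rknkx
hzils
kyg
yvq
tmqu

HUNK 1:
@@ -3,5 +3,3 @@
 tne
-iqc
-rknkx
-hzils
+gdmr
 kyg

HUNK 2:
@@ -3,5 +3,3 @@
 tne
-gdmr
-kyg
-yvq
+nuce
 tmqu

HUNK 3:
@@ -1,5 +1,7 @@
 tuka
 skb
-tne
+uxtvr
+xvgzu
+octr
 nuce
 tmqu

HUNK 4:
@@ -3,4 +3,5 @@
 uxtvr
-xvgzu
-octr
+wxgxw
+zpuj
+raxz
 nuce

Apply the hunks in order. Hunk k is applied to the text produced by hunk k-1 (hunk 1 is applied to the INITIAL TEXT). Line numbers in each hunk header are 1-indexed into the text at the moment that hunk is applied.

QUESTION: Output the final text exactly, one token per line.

Answer: tuka
skb
uxtvr
wxgxw
zpuj
raxz
nuce
tmqu

Derivation:
Hunk 1: at line 3 remove [iqc,rknkx,hzils] add [gdmr] -> 7 lines: tuka skb tne gdmr kyg yvq tmqu
Hunk 2: at line 3 remove [gdmr,kyg,yvq] add [nuce] -> 5 lines: tuka skb tne nuce tmqu
Hunk 3: at line 1 remove [tne] add [uxtvr,xvgzu,octr] -> 7 lines: tuka skb uxtvr xvgzu octr nuce tmqu
Hunk 4: at line 3 remove [xvgzu,octr] add [wxgxw,zpuj,raxz] -> 8 lines: tuka skb uxtvr wxgxw zpuj raxz nuce tmqu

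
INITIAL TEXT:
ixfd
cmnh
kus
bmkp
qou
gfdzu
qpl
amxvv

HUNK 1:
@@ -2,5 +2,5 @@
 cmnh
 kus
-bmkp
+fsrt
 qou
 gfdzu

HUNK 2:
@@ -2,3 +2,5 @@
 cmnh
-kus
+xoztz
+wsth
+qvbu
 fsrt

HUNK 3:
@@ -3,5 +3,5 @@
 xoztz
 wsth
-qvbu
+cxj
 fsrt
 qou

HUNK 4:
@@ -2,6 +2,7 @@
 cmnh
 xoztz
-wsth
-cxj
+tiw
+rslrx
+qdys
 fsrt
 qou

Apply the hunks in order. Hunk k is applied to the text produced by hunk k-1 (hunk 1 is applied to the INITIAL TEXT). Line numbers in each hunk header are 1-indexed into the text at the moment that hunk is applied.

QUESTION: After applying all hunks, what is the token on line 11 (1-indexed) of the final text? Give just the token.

Answer: amxvv

Derivation:
Hunk 1: at line 2 remove [bmkp] add [fsrt] -> 8 lines: ixfd cmnh kus fsrt qou gfdzu qpl amxvv
Hunk 2: at line 2 remove [kus] add [xoztz,wsth,qvbu] -> 10 lines: ixfd cmnh xoztz wsth qvbu fsrt qou gfdzu qpl amxvv
Hunk 3: at line 3 remove [qvbu] add [cxj] -> 10 lines: ixfd cmnh xoztz wsth cxj fsrt qou gfdzu qpl amxvv
Hunk 4: at line 2 remove [wsth,cxj] add [tiw,rslrx,qdys] -> 11 lines: ixfd cmnh xoztz tiw rslrx qdys fsrt qou gfdzu qpl amxvv
Final line 11: amxvv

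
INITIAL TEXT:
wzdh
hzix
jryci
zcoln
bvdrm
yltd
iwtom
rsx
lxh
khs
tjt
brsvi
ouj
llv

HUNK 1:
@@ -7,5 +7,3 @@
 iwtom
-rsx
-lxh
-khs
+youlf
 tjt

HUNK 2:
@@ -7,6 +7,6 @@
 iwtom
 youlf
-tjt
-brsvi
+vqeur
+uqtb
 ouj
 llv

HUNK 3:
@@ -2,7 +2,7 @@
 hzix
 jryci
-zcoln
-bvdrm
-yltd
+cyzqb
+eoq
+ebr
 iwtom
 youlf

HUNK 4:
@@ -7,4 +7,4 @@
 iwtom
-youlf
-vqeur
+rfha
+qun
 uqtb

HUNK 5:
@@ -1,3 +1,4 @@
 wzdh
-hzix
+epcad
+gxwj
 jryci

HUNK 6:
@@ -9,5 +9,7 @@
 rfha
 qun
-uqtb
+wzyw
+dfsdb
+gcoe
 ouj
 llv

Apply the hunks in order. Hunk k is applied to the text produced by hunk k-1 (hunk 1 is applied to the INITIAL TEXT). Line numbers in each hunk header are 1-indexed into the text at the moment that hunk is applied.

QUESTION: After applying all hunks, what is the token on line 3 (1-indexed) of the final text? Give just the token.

Hunk 1: at line 7 remove [rsx,lxh,khs] add [youlf] -> 12 lines: wzdh hzix jryci zcoln bvdrm yltd iwtom youlf tjt brsvi ouj llv
Hunk 2: at line 7 remove [tjt,brsvi] add [vqeur,uqtb] -> 12 lines: wzdh hzix jryci zcoln bvdrm yltd iwtom youlf vqeur uqtb ouj llv
Hunk 3: at line 2 remove [zcoln,bvdrm,yltd] add [cyzqb,eoq,ebr] -> 12 lines: wzdh hzix jryci cyzqb eoq ebr iwtom youlf vqeur uqtb ouj llv
Hunk 4: at line 7 remove [youlf,vqeur] add [rfha,qun] -> 12 lines: wzdh hzix jryci cyzqb eoq ebr iwtom rfha qun uqtb ouj llv
Hunk 5: at line 1 remove [hzix] add [epcad,gxwj] -> 13 lines: wzdh epcad gxwj jryci cyzqb eoq ebr iwtom rfha qun uqtb ouj llv
Hunk 6: at line 9 remove [uqtb] add [wzyw,dfsdb,gcoe] -> 15 lines: wzdh epcad gxwj jryci cyzqb eoq ebr iwtom rfha qun wzyw dfsdb gcoe ouj llv
Final line 3: gxwj

Answer: gxwj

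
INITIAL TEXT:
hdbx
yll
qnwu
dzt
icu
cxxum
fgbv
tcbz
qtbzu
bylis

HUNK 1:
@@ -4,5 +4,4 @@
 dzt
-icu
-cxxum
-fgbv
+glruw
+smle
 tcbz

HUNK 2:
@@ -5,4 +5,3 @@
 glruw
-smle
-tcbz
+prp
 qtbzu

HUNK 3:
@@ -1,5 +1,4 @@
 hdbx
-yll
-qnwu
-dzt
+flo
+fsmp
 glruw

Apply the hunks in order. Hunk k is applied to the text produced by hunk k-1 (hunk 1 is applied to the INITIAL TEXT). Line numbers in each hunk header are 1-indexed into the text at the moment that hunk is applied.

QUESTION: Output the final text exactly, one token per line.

Hunk 1: at line 4 remove [icu,cxxum,fgbv] add [glruw,smle] -> 9 lines: hdbx yll qnwu dzt glruw smle tcbz qtbzu bylis
Hunk 2: at line 5 remove [smle,tcbz] add [prp] -> 8 lines: hdbx yll qnwu dzt glruw prp qtbzu bylis
Hunk 3: at line 1 remove [yll,qnwu,dzt] add [flo,fsmp] -> 7 lines: hdbx flo fsmp glruw prp qtbzu bylis

Answer: hdbx
flo
fsmp
glruw
prp
qtbzu
bylis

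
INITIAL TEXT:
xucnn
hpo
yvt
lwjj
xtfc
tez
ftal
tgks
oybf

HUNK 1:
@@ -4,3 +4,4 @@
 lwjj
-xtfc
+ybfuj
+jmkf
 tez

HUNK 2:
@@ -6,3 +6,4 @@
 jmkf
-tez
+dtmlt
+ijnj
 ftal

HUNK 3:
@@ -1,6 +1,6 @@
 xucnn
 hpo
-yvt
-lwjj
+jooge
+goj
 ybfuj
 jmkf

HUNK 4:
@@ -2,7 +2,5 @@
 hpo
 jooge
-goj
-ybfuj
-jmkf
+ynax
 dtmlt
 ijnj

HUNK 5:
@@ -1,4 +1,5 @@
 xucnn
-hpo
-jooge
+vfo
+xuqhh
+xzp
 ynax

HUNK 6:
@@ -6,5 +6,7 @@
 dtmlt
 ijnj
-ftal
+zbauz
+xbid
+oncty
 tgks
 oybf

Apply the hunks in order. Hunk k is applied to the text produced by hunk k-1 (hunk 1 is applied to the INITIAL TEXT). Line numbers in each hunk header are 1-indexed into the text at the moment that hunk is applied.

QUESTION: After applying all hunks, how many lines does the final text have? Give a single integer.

Answer: 12

Derivation:
Hunk 1: at line 4 remove [xtfc] add [ybfuj,jmkf] -> 10 lines: xucnn hpo yvt lwjj ybfuj jmkf tez ftal tgks oybf
Hunk 2: at line 6 remove [tez] add [dtmlt,ijnj] -> 11 lines: xucnn hpo yvt lwjj ybfuj jmkf dtmlt ijnj ftal tgks oybf
Hunk 3: at line 1 remove [yvt,lwjj] add [jooge,goj] -> 11 lines: xucnn hpo jooge goj ybfuj jmkf dtmlt ijnj ftal tgks oybf
Hunk 4: at line 2 remove [goj,ybfuj,jmkf] add [ynax] -> 9 lines: xucnn hpo jooge ynax dtmlt ijnj ftal tgks oybf
Hunk 5: at line 1 remove [hpo,jooge] add [vfo,xuqhh,xzp] -> 10 lines: xucnn vfo xuqhh xzp ynax dtmlt ijnj ftal tgks oybf
Hunk 6: at line 6 remove [ftal] add [zbauz,xbid,oncty] -> 12 lines: xucnn vfo xuqhh xzp ynax dtmlt ijnj zbauz xbid oncty tgks oybf
Final line count: 12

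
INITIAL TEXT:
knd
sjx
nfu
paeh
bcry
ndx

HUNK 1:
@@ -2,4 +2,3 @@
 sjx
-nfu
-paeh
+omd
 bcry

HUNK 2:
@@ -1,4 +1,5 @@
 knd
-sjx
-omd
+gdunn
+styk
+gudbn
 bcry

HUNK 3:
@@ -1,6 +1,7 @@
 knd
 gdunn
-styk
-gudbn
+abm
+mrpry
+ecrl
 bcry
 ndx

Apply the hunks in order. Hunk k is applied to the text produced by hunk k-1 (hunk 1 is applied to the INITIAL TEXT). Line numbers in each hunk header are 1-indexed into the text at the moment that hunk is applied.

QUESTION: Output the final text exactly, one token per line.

Answer: knd
gdunn
abm
mrpry
ecrl
bcry
ndx

Derivation:
Hunk 1: at line 2 remove [nfu,paeh] add [omd] -> 5 lines: knd sjx omd bcry ndx
Hunk 2: at line 1 remove [sjx,omd] add [gdunn,styk,gudbn] -> 6 lines: knd gdunn styk gudbn bcry ndx
Hunk 3: at line 1 remove [styk,gudbn] add [abm,mrpry,ecrl] -> 7 lines: knd gdunn abm mrpry ecrl bcry ndx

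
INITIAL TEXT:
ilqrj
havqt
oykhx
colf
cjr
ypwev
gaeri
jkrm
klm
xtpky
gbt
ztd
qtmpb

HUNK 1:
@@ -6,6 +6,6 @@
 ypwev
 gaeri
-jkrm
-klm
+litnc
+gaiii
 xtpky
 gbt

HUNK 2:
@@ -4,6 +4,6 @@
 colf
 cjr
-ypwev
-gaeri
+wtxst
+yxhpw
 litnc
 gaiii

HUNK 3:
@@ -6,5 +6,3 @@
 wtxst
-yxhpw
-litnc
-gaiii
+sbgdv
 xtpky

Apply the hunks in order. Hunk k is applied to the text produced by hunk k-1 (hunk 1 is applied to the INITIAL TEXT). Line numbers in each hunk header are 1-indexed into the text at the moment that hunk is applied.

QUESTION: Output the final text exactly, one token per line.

Answer: ilqrj
havqt
oykhx
colf
cjr
wtxst
sbgdv
xtpky
gbt
ztd
qtmpb

Derivation:
Hunk 1: at line 6 remove [jkrm,klm] add [litnc,gaiii] -> 13 lines: ilqrj havqt oykhx colf cjr ypwev gaeri litnc gaiii xtpky gbt ztd qtmpb
Hunk 2: at line 4 remove [ypwev,gaeri] add [wtxst,yxhpw] -> 13 lines: ilqrj havqt oykhx colf cjr wtxst yxhpw litnc gaiii xtpky gbt ztd qtmpb
Hunk 3: at line 6 remove [yxhpw,litnc,gaiii] add [sbgdv] -> 11 lines: ilqrj havqt oykhx colf cjr wtxst sbgdv xtpky gbt ztd qtmpb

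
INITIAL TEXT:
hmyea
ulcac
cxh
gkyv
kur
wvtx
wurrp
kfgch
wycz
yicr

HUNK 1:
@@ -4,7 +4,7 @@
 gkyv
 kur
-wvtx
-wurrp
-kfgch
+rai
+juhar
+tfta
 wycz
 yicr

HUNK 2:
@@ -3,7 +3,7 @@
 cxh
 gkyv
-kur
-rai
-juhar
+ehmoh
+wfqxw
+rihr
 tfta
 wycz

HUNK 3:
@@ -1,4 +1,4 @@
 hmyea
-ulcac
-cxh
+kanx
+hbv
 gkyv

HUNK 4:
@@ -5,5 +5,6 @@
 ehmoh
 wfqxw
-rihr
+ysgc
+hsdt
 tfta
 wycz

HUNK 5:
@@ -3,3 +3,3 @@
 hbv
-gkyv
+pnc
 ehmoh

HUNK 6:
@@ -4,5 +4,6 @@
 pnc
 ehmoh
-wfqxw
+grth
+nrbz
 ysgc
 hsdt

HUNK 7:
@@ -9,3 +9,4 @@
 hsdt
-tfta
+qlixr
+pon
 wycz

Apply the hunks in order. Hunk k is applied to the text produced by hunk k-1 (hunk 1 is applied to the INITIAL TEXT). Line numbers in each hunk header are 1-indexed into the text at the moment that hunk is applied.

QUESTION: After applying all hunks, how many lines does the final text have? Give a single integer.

Hunk 1: at line 4 remove [wvtx,wurrp,kfgch] add [rai,juhar,tfta] -> 10 lines: hmyea ulcac cxh gkyv kur rai juhar tfta wycz yicr
Hunk 2: at line 3 remove [kur,rai,juhar] add [ehmoh,wfqxw,rihr] -> 10 lines: hmyea ulcac cxh gkyv ehmoh wfqxw rihr tfta wycz yicr
Hunk 3: at line 1 remove [ulcac,cxh] add [kanx,hbv] -> 10 lines: hmyea kanx hbv gkyv ehmoh wfqxw rihr tfta wycz yicr
Hunk 4: at line 5 remove [rihr] add [ysgc,hsdt] -> 11 lines: hmyea kanx hbv gkyv ehmoh wfqxw ysgc hsdt tfta wycz yicr
Hunk 5: at line 3 remove [gkyv] add [pnc] -> 11 lines: hmyea kanx hbv pnc ehmoh wfqxw ysgc hsdt tfta wycz yicr
Hunk 6: at line 4 remove [wfqxw] add [grth,nrbz] -> 12 lines: hmyea kanx hbv pnc ehmoh grth nrbz ysgc hsdt tfta wycz yicr
Hunk 7: at line 9 remove [tfta] add [qlixr,pon] -> 13 lines: hmyea kanx hbv pnc ehmoh grth nrbz ysgc hsdt qlixr pon wycz yicr
Final line count: 13

Answer: 13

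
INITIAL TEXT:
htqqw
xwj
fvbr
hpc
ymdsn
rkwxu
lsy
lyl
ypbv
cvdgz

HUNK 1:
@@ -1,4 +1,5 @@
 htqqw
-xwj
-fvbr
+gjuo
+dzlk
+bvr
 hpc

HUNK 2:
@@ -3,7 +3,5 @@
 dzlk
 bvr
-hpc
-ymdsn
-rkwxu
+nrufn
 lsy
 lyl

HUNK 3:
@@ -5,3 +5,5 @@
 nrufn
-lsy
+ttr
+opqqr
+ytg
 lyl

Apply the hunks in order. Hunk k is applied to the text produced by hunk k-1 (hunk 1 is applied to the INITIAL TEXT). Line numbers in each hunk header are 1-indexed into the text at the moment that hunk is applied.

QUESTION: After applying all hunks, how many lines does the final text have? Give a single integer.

Answer: 11

Derivation:
Hunk 1: at line 1 remove [xwj,fvbr] add [gjuo,dzlk,bvr] -> 11 lines: htqqw gjuo dzlk bvr hpc ymdsn rkwxu lsy lyl ypbv cvdgz
Hunk 2: at line 3 remove [hpc,ymdsn,rkwxu] add [nrufn] -> 9 lines: htqqw gjuo dzlk bvr nrufn lsy lyl ypbv cvdgz
Hunk 3: at line 5 remove [lsy] add [ttr,opqqr,ytg] -> 11 lines: htqqw gjuo dzlk bvr nrufn ttr opqqr ytg lyl ypbv cvdgz
Final line count: 11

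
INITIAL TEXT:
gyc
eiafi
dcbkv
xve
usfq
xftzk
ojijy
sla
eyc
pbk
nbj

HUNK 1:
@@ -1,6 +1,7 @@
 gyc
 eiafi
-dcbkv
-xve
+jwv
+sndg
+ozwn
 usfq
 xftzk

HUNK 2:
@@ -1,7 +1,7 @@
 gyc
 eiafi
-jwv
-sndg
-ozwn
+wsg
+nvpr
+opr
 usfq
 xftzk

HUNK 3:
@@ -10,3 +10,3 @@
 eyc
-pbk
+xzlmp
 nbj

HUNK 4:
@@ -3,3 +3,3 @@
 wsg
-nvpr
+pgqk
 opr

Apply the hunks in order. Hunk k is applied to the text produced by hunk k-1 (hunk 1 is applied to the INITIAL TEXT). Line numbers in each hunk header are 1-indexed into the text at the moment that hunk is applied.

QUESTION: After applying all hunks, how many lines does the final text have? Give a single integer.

Answer: 12

Derivation:
Hunk 1: at line 1 remove [dcbkv,xve] add [jwv,sndg,ozwn] -> 12 lines: gyc eiafi jwv sndg ozwn usfq xftzk ojijy sla eyc pbk nbj
Hunk 2: at line 1 remove [jwv,sndg,ozwn] add [wsg,nvpr,opr] -> 12 lines: gyc eiafi wsg nvpr opr usfq xftzk ojijy sla eyc pbk nbj
Hunk 3: at line 10 remove [pbk] add [xzlmp] -> 12 lines: gyc eiafi wsg nvpr opr usfq xftzk ojijy sla eyc xzlmp nbj
Hunk 4: at line 3 remove [nvpr] add [pgqk] -> 12 lines: gyc eiafi wsg pgqk opr usfq xftzk ojijy sla eyc xzlmp nbj
Final line count: 12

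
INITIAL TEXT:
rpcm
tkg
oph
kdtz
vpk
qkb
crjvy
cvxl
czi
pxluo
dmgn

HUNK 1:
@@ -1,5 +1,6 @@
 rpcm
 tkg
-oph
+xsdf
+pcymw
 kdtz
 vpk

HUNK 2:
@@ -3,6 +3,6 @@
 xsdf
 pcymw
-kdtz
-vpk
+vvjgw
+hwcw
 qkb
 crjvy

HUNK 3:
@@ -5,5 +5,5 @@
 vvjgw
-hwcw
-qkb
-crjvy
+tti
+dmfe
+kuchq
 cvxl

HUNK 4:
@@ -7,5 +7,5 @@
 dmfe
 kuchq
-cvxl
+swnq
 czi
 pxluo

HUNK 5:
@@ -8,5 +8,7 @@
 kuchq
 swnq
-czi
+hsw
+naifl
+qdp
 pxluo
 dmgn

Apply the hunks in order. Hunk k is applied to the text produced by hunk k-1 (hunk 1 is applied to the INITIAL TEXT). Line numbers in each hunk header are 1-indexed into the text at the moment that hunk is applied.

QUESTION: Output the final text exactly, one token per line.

Answer: rpcm
tkg
xsdf
pcymw
vvjgw
tti
dmfe
kuchq
swnq
hsw
naifl
qdp
pxluo
dmgn

Derivation:
Hunk 1: at line 1 remove [oph] add [xsdf,pcymw] -> 12 lines: rpcm tkg xsdf pcymw kdtz vpk qkb crjvy cvxl czi pxluo dmgn
Hunk 2: at line 3 remove [kdtz,vpk] add [vvjgw,hwcw] -> 12 lines: rpcm tkg xsdf pcymw vvjgw hwcw qkb crjvy cvxl czi pxluo dmgn
Hunk 3: at line 5 remove [hwcw,qkb,crjvy] add [tti,dmfe,kuchq] -> 12 lines: rpcm tkg xsdf pcymw vvjgw tti dmfe kuchq cvxl czi pxluo dmgn
Hunk 4: at line 7 remove [cvxl] add [swnq] -> 12 lines: rpcm tkg xsdf pcymw vvjgw tti dmfe kuchq swnq czi pxluo dmgn
Hunk 5: at line 8 remove [czi] add [hsw,naifl,qdp] -> 14 lines: rpcm tkg xsdf pcymw vvjgw tti dmfe kuchq swnq hsw naifl qdp pxluo dmgn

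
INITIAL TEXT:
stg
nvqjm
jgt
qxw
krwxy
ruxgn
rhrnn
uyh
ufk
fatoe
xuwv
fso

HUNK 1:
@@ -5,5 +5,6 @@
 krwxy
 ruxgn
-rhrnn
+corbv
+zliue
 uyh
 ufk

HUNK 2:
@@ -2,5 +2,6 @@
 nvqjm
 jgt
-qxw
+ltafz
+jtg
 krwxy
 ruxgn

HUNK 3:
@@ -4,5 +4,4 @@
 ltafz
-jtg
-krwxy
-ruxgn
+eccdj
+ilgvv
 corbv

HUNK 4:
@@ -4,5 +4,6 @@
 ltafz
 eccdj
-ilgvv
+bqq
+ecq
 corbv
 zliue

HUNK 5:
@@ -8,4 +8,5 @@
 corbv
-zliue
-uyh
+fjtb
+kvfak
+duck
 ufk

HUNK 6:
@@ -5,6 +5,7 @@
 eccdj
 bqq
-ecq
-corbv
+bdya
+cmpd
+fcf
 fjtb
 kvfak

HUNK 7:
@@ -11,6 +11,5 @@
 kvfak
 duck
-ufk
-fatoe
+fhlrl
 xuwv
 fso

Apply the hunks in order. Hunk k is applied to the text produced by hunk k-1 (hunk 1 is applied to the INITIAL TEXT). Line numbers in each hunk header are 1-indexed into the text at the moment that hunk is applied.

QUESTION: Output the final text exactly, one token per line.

Answer: stg
nvqjm
jgt
ltafz
eccdj
bqq
bdya
cmpd
fcf
fjtb
kvfak
duck
fhlrl
xuwv
fso

Derivation:
Hunk 1: at line 5 remove [rhrnn] add [corbv,zliue] -> 13 lines: stg nvqjm jgt qxw krwxy ruxgn corbv zliue uyh ufk fatoe xuwv fso
Hunk 2: at line 2 remove [qxw] add [ltafz,jtg] -> 14 lines: stg nvqjm jgt ltafz jtg krwxy ruxgn corbv zliue uyh ufk fatoe xuwv fso
Hunk 3: at line 4 remove [jtg,krwxy,ruxgn] add [eccdj,ilgvv] -> 13 lines: stg nvqjm jgt ltafz eccdj ilgvv corbv zliue uyh ufk fatoe xuwv fso
Hunk 4: at line 4 remove [ilgvv] add [bqq,ecq] -> 14 lines: stg nvqjm jgt ltafz eccdj bqq ecq corbv zliue uyh ufk fatoe xuwv fso
Hunk 5: at line 8 remove [zliue,uyh] add [fjtb,kvfak,duck] -> 15 lines: stg nvqjm jgt ltafz eccdj bqq ecq corbv fjtb kvfak duck ufk fatoe xuwv fso
Hunk 6: at line 5 remove [ecq,corbv] add [bdya,cmpd,fcf] -> 16 lines: stg nvqjm jgt ltafz eccdj bqq bdya cmpd fcf fjtb kvfak duck ufk fatoe xuwv fso
Hunk 7: at line 11 remove [ufk,fatoe] add [fhlrl] -> 15 lines: stg nvqjm jgt ltafz eccdj bqq bdya cmpd fcf fjtb kvfak duck fhlrl xuwv fso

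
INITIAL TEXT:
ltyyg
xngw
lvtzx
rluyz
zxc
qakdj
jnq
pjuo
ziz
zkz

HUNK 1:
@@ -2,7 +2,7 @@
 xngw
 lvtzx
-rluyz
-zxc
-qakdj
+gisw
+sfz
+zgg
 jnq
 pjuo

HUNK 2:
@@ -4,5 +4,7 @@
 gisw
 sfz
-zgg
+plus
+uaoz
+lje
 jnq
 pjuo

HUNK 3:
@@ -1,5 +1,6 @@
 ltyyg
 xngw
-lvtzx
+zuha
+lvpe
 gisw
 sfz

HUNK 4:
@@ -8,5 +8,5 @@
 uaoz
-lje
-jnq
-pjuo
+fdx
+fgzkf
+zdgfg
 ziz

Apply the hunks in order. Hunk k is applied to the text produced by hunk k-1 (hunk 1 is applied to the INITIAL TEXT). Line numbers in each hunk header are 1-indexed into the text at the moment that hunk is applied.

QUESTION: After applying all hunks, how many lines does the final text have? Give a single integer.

Hunk 1: at line 2 remove [rluyz,zxc,qakdj] add [gisw,sfz,zgg] -> 10 lines: ltyyg xngw lvtzx gisw sfz zgg jnq pjuo ziz zkz
Hunk 2: at line 4 remove [zgg] add [plus,uaoz,lje] -> 12 lines: ltyyg xngw lvtzx gisw sfz plus uaoz lje jnq pjuo ziz zkz
Hunk 3: at line 1 remove [lvtzx] add [zuha,lvpe] -> 13 lines: ltyyg xngw zuha lvpe gisw sfz plus uaoz lje jnq pjuo ziz zkz
Hunk 4: at line 8 remove [lje,jnq,pjuo] add [fdx,fgzkf,zdgfg] -> 13 lines: ltyyg xngw zuha lvpe gisw sfz plus uaoz fdx fgzkf zdgfg ziz zkz
Final line count: 13

Answer: 13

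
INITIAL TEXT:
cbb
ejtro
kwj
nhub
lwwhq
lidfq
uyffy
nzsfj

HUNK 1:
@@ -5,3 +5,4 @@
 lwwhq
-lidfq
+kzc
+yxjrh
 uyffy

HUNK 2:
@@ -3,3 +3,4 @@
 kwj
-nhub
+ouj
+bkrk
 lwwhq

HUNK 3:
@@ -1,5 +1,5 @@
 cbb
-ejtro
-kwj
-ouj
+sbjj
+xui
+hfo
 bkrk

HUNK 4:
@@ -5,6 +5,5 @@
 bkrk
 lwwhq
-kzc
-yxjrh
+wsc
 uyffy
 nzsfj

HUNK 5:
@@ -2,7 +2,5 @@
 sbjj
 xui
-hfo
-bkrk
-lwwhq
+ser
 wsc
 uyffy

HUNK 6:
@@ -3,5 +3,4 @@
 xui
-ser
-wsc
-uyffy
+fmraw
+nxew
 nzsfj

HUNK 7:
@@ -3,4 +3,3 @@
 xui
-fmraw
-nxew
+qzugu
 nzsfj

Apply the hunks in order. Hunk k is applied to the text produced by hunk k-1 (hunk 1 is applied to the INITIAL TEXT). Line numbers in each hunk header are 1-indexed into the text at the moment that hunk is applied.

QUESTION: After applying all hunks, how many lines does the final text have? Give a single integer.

Hunk 1: at line 5 remove [lidfq] add [kzc,yxjrh] -> 9 lines: cbb ejtro kwj nhub lwwhq kzc yxjrh uyffy nzsfj
Hunk 2: at line 3 remove [nhub] add [ouj,bkrk] -> 10 lines: cbb ejtro kwj ouj bkrk lwwhq kzc yxjrh uyffy nzsfj
Hunk 3: at line 1 remove [ejtro,kwj,ouj] add [sbjj,xui,hfo] -> 10 lines: cbb sbjj xui hfo bkrk lwwhq kzc yxjrh uyffy nzsfj
Hunk 4: at line 5 remove [kzc,yxjrh] add [wsc] -> 9 lines: cbb sbjj xui hfo bkrk lwwhq wsc uyffy nzsfj
Hunk 5: at line 2 remove [hfo,bkrk,lwwhq] add [ser] -> 7 lines: cbb sbjj xui ser wsc uyffy nzsfj
Hunk 6: at line 3 remove [ser,wsc,uyffy] add [fmraw,nxew] -> 6 lines: cbb sbjj xui fmraw nxew nzsfj
Hunk 7: at line 3 remove [fmraw,nxew] add [qzugu] -> 5 lines: cbb sbjj xui qzugu nzsfj
Final line count: 5

Answer: 5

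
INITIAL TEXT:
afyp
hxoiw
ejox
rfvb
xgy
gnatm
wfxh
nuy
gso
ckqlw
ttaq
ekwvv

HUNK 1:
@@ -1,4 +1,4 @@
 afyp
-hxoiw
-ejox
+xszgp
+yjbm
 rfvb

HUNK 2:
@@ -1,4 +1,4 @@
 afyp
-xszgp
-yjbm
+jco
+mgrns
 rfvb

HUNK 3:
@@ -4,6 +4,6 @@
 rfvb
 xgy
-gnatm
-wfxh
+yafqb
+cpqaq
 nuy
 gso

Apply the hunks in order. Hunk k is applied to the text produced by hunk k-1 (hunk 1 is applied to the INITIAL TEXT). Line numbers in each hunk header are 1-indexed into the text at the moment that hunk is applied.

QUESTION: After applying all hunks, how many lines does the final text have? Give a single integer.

Hunk 1: at line 1 remove [hxoiw,ejox] add [xszgp,yjbm] -> 12 lines: afyp xszgp yjbm rfvb xgy gnatm wfxh nuy gso ckqlw ttaq ekwvv
Hunk 2: at line 1 remove [xszgp,yjbm] add [jco,mgrns] -> 12 lines: afyp jco mgrns rfvb xgy gnatm wfxh nuy gso ckqlw ttaq ekwvv
Hunk 3: at line 4 remove [gnatm,wfxh] add [yafqb,cpqaq] -> 12 lines: afyp jco mgrns rfvb xgy yafqb cpqaq nuy gso ckqlw ttaq ekwvv
Final line count: 12

Answer: 12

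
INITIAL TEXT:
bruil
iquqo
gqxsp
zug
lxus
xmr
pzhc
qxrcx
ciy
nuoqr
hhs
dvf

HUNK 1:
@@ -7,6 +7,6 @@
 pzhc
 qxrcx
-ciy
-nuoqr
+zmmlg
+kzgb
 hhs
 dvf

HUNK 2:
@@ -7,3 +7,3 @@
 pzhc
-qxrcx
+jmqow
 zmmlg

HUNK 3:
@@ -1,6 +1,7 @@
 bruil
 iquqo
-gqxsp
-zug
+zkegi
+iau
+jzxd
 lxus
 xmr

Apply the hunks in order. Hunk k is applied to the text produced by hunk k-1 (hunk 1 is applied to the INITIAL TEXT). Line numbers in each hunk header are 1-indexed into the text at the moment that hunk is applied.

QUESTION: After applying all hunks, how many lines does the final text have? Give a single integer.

Hunk 1: at line 7 remove [ciy,nuoqr] add [zmmlg,kzgb] -> 12 lines: bruil iquqo gqxsp zug lxus xmr pzhc qxrcx zmmlg kzgb hhs dvf
Hunk 2: at line 7 remove [qxrcx] add [jmqow] -> 12 lines: bruil iquqo gqxsp zug lxus xmr pzhc jmqow zmmlg kzgb hhs dvf
Hunk 3: at line 1 remove [gqxsp,zug] add [zkegi,iau,jzxd] -> 13 lines: bruil iquqo zkegi iau jzxd lxus xmr pzhc jmqow zmmlg kzgb hhs dvf
Final line count: 13

Answer: 13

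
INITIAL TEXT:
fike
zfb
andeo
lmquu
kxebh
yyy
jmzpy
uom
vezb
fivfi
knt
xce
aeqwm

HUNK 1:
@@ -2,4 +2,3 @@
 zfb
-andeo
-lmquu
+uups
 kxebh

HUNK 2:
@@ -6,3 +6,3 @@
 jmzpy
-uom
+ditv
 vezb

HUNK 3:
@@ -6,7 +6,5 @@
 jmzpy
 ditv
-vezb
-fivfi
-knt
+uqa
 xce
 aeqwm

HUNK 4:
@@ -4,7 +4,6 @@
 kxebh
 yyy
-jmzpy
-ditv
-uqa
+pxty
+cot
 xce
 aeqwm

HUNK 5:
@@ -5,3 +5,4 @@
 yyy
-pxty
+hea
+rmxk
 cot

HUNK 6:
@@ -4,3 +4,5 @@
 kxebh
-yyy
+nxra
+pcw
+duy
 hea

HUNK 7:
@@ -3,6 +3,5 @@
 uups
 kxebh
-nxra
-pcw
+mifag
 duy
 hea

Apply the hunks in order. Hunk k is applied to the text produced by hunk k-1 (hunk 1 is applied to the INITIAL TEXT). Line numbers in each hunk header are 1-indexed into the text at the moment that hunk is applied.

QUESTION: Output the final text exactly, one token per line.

Hunk 1: at line 2 remove [andeo,lmquu] add [uups] -> 12 lines: fike zfb uups kxebh yyy jmzpy uom vezb fivfi knt xce aeqwm
Hunk 2: at line 6 remove [uom] add [ditv] -> 12 lines: fike zfb uups kxebh yyy jmzpy ditv vezb fivfi knt xce aeqwm
Hunk 3: at line 6 remove [vezb,fivfi,knt] add [uqa] -> 10 lines: fike zfb uups kxebh yyy jmzpy ditv uqa xce aeqwm
Hunk 4: at line 4 remove [jmzpy,ditv,uqa] add [pxty,cot] -> 9 lines: fike zfb uups kxebh yyy pxty cot xce aeqwm
Hunk 5: at line 5 remove [pxty] add [hea,rmxk] -> 10 lines: fike zfb uups kxebh yyy hea rmxk cot xce aeqwm
Hunk 6: at line 4 remove [yyy] add [nxra,pcw,duy] -> 12 lines: fike zfb uups kxebh nxra pcw duy hea rmxk cot xce aeqwm
Hunk 7: at line 3 remove [nxra,pcw] add [mifag] -> 11 lines: fike zfb uups kxebh mifag duy hea rmxk cot xce aeqwm

Answer: fike
zfb
uups
kxebh
mifag
duy
hea
rmxk
cot
xce
aeqwm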